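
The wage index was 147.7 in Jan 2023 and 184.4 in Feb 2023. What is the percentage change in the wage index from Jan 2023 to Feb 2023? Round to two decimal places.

24.85%

Change = (184.4 − 147.7) / 147.7 × 100
       = 36.7 / 147.7 × 100 = 24.8477%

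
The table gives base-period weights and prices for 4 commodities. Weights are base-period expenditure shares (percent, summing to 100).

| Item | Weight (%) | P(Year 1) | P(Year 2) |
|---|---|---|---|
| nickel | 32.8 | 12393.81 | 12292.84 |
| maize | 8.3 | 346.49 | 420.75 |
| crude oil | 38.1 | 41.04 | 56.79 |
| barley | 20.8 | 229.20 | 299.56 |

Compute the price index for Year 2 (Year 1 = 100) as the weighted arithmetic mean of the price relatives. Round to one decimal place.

nickel: 32.8 × (12292.84/12393.81) = 32.8 × 0.991853 = 32.5328
maize: 8.3 × (420.75/346.49) = 8.3 × 1.214321 = 10.0789
crude oil: 38.1 × (56.79/41.04) = 38.1 × 1.383772 = 52.7217
barley: 20.8 × (299.56/229.20) = 20.8 × 1.306981 = 27.1852
Index = Σ wᵢ·(p₁ᵢ/p₀ᵢ) = 32.5328 + 10.0789 + 52.7217 + 27.1852 = 122.5186

122.5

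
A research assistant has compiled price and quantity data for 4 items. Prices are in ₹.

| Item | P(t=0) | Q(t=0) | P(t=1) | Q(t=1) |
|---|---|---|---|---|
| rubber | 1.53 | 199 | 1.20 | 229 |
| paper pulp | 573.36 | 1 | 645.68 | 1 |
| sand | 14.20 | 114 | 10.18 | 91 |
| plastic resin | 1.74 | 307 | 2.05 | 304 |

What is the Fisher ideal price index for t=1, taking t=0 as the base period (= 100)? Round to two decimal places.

89.11

Laspeyres component (base-period weights):
ΣP(t=1)Q(t=0) = 1.20×199 + 645.68×1 + 10.18×114 + 2.05×307 = 238.8 + 645.68 + 1160.52 + 629.35 = 2674.35
ΣP(t=0)Q(t=0) = 1.53×199 + 573.36×1 + 14.20×114 + 1.74×307 = 304.47 + 573.36 + 1618.8 + 534.18 = 3030.81
L = 2674.35 / 3030.81 × 100 = 88.2388
Paasche component (current-period weights):
ΣP(t=1)Q(t=1) = 1.20×229 + 645.68×1 + 10.18×91 + 2.05×304 = 274.8 + 645.68 + 926.38 + 623.2 = 2470.06
ΣP(t=0)Q(t=1) = 1.53×229 + 573.36×1 + 14.20×91 + 1.74×304 = 350.37 + 573.36 + 1292.2 + 528.96 = 2744.89
P = 2470.06 / 2744.89 × 100 = 89.9876
Fisher = √(L × P) = √(88.2388 × 89.9876) = 89.1089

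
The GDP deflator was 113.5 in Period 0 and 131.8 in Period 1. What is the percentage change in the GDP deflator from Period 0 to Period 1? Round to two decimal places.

16.12%

Change = (131.8 − 113.5) / 113.5 × 100
       = 18.3 / 113.5 × 100 = 16.1233%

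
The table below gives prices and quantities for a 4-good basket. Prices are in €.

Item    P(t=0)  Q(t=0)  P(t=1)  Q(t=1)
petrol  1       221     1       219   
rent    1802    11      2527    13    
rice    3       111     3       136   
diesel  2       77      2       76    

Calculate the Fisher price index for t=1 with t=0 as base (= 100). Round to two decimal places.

138.89

Laspeyres component (base-period weights):
ΣP(t=1)Q(t=0) = 1×221 + 2527×11 + 3×111 + 2×77 = 221 + 27797 + 333 + 154 = 28505
ΣP(t=0)Q(t=0) = 1×221 + 1802×11 + 3×111 + 2×77 = 221 + 19822 + 333 + 154 = 20530
L = 28505 / 20530 × 100 = 138.8456
Paasche component (current-period weights):
ΣP(t=1)Q(t=1) = 1×219 + 2527×13 + 3×136 + 2×76 = 219 + 32851 + 408 + 152 = 33630
ΣP(t=0)Q(t=1) = 1×219 + 1802×13 + 3×136 + 2×76 = 219 + 23426 + 408 + 152 = 24205
P = 33630 / 24205 × 100 = 138.9382
Fisher = √(L × P) = √(138.8456 × 138.9382) = 138.8919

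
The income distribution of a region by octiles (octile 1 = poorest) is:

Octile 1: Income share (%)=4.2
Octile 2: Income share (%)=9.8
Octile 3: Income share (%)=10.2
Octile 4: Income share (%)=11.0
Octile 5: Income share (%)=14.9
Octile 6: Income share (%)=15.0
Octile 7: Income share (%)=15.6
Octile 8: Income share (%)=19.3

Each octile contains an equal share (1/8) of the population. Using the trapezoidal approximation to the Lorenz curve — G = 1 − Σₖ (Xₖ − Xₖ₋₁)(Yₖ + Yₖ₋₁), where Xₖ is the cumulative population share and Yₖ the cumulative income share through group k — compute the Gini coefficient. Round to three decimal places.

0.191

Cumulative income shares Yₖ: 0.0420, 0.1400, 0.2420, 0.3520, 0.5010, 0.6510, 0.8070, 1.0000
Σ (Xₖ−Xₖ₋₁)(Yₖ+Yₖ₋₁) = (1/8)(0.0420+0.0000) + (1/8)(0.1400+0.0420) + (1/8)(0.2420+0.1400) + (1/8)(0.3520+0.2420) + (1/8)(0.5010+0.3520) + (1/8)(0.6510+0.5010) + (1/8)(0.8070+0.6510) + (1/8)(1.0000+0.8070)
  = 0.0053 + 0.0228 + 0.0478 + 0.0742 + 0.1066 + 0.1440 + 0.1823 + 0.2259 = 0.8088
G = 1 − 0.8088 = 0.1912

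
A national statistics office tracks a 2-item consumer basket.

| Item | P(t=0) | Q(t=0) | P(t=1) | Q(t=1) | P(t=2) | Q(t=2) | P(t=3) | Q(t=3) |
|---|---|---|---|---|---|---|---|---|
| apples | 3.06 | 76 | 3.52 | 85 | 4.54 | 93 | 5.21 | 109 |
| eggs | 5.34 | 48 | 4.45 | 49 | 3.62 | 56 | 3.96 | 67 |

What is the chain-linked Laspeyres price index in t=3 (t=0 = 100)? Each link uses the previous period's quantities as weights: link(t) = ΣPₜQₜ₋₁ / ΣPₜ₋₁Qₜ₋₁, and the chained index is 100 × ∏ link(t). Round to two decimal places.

121.12

Link t=0→t=1:
ΣP(t=1)Q(t=0) = 3.52×76 + 4.45×48 = 267.52 + 213.6 = 481.12
ΣP(t=0)Q(t=0) = 3.06×76 + 5.34×48 = 232.56 + 256.32 = 488.88
link = 481.12/488.88 = 0.984127
Link t=1→t=2:
ΣP(t=2)Q(t=1) = 4.54×85 + 3.62×49 = 385.9 + 177.38 = 563.28
ΣP(t=1)Q(t=1) = 3.52×85 + 4.45×49 = 299.2 + 218.05 = 517.25
link = 563.28/517.25 = 1.088990
Link t=2→t=3:
ΣP(t=3)Q(t=2) = 5.21×93 + 3.96×56 = 484.53 + 221.76 = 706.29
ΣP(t=2)Q(t=2) = 4.54×93 + 3.62×56 = 422.22 + 202.72 = 624.94
link = 706.29/624.94 = 1.130172
Chained index = 100 × 0.984127 × 1.088990 × 1.130172 = 121.1211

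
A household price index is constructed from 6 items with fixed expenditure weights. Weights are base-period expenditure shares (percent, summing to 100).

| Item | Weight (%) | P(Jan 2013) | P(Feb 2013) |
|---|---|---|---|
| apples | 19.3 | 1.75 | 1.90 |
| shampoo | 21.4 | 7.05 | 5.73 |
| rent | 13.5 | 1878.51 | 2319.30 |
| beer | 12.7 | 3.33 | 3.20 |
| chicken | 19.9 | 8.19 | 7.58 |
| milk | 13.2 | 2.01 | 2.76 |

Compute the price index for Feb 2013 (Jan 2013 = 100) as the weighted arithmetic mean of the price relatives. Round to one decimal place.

apples: 19.3 × (1.90/1.75) = 19.3 × 1.085714 = 20.9543
shampoo: 21.4 × (5.73/7.05) = 21.4 × 0.812766 = 17.3932
rent: 13.5 × (2319.30/1878.51) = 13.5 × 1.234649 = 16.6678
beer: 12.7 × (3.20/3.33) = 12.7 × 0.960961 = 12.2042
chicken: 19.9 × (7.58/8.19) = 19.9 × 0.925519 = 18.4178
milk: 13.2 × (2.76/2.01) = 13.2 × 1.373134 = 18.1254
Index = Σ wᵢ·(p₁ᵢ/p₀ᵢ) = 20.9543 + 17.3932 + 16.6678 + 12.2042 + 18.4178 + 18.1254 = 103.7626

103.8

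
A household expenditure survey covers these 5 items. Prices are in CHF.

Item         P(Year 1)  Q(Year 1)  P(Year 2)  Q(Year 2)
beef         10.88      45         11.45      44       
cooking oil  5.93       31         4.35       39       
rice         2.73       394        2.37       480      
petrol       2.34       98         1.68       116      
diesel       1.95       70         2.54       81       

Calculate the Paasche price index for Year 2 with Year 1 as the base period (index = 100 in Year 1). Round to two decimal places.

90.28

Paasche price index uses current-period quantities as weights.
ΣP(Year 2)·Q(Year 2) = 11.45×44 + 4.35×39 + 2.37×480 + 1.68×116 + 2.54×81 = 503.8 + 169.65 + 1137.6 + 194.88 + 205.74 = 2211.67
ΣP(Year 1)·Q(Year 2) = 10.88×44 + 5.93×39 + 2.73×480 + 2.34×116 + 1.95×81 = 478.72 + 231.27 + 1310.4 + 271.44 + 157.95 = 2449.78
Index = 2211.67 / 2449.78 × 100 = 90.2804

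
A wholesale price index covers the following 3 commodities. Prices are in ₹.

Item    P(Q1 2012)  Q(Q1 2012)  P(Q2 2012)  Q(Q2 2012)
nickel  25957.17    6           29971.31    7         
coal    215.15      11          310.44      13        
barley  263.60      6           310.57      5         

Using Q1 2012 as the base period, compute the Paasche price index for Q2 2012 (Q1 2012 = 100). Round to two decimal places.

Paasche price index uses current-period quantities as weights.
ΣP(Q2 2012)·Q(Q2 2012) = 29971.31×7 + 310.44×13 + 310.57×5 = 209799.17 + 4035.72 + 1552.85 = 215387.74
ΣP(Q1 2012)·Q(Q2 2012) = 25957.17×7 + 215.15×13 + 263.60×5 = 181700.19 + 2796.95 + 1318 = 185815.14
Index = 215387.74 / 185815.14 × 100 = 115.9151

115.92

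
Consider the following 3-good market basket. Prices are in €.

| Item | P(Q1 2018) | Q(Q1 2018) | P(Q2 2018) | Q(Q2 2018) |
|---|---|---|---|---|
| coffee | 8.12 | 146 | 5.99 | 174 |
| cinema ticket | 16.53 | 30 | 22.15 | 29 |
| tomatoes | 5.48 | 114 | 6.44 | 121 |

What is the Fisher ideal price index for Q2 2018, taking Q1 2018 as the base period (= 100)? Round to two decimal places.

Laspeyres component (base-period weights):
ΣP(Q2 2018)Q(Q1 2018) = 5.99×146 + 22.15×30 + 6.44×114 = 874.54 + 664.5 + 734.16 = 2273.2
ΣP(Q1 2018)Q(Q1 2018) = 8.12×146 + 16.53×30 + 5.48×114 = 1185.52 + 495.9 + 624.72 = 2306.14
L = 2273.2 / 2306.14 × 100 = 98.5716
Paasche component (current-period weights):
ΣP(Q2 2018)Q(Q2 2018) = 5.99×174 + 22.15×29 + 6.44×121 = 1042.26 + 642.35 + 779.24 = 2463.85
ΣP(Q1 2018)Q(Q2 2018) = 8.12×174 + 16.53×29 + 5.48×121 = 1412.88 + 479.37 + 663.08 = 2555.33
P = 2463.85 / 2555.33 × 100 = 96.4200
Fisher = √(L × P) = √(98.5716 × 96.4200) = 97.4899

97.49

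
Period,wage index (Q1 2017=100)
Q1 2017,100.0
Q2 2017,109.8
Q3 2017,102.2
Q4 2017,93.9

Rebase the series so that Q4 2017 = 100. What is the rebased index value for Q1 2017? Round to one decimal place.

Rebased(Q1 2017) = 100.0 / 93.9 × 100 = 106.4963

106.5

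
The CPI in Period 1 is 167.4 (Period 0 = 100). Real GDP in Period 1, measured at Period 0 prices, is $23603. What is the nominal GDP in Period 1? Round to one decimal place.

39511.4

Nominal = Real × (Index/100) = 23603 × (167.4/100)
        = 23603 × 1.674 = 39511.4220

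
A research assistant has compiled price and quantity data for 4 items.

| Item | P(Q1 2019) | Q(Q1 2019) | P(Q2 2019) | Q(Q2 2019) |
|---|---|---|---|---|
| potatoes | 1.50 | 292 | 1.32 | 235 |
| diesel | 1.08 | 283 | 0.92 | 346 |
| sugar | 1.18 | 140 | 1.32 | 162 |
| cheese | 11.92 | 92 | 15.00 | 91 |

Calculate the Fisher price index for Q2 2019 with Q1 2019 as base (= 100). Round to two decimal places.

110.24

Laspeyres component (base-period weights):
ΣP(Q2 2019)Q(Q1 2019) = 1.32×292 + 0.92×283 + 1.32×140 + 15.00×92 = 385.44 + 260.36 + 184.8 + 1380 = 2210.6
ΣP(Q1 2019)Q(Q1 2019) = 1.50×292 + 1.08×283 + 1.18×140 + 11.92×92 = 438 + 305.64 + 165.2 + 1096.64 = 2005.48
L = 2210.6 / 2005.48 × 100 = 110.2280
Paasche component (current-period weights):
ΣP(Q2 2019)Q(Q2 2019) = 1.32×235 + 0.92×346 + 1.32×162 + 15.00×91 = 310.2 + 318.32 + 213.84 + 1365 = 2207.36
ΣP(Q1 2019)Q(Q2 2019) = 1.50×235 + 1.08×346 + 1.18×162 + 11.92×91 = 352.5 + 373.68 + 191.16 + 1084.72 = 2002.06
P = 2207.36 / 2002.06 × 100 = 110.2544
Fisher = √(L × P) = √(110.2280 × 110.2544) = 110.2412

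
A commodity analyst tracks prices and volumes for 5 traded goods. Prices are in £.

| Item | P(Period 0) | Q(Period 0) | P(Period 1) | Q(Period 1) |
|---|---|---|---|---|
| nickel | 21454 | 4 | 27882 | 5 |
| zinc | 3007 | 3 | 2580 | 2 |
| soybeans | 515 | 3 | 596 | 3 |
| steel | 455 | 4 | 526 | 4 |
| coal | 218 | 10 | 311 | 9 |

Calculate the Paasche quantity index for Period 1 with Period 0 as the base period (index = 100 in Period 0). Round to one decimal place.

Paasche quantity index uses current-period prices as weights.
ΣP(Period 1)·Q(Period 1) = 27882×5 + 2580×2 + 596×3 + 526×4 + 311×9 = 139410 + 5160 + 1788 + 2104 + 2799 = 151261
ΣP(Period 1)·Q(Period 0) = 27882×4 + 2580×3 + 596×3 + 526×4 + 311×10 = 111528 + 7740 + 1788 + 2104 + 3110 = 126270
Index = 151261 / 126270 × 100 = 119.7917

119.8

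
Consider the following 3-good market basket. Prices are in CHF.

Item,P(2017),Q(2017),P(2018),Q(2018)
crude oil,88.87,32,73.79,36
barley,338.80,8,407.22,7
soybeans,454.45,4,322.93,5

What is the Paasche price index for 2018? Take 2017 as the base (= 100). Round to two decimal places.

Paasche price index uses current-period quantities as weights.
ΣP(2018)·Q(2018) = 73.79×36 + 407.22×7 + 322.93×5 = 2656.44 + 2850.54 + 1614.65 = 7121.63
ΣP(2017)·Q(2018) = 88.87×36 + 338.80×7 + 454.45×5 = 3199.32 + 2371.6 + 2272.25 = 7843.17
Index = 7121.63 / 7843.17 × 100 = 90.8004

90.80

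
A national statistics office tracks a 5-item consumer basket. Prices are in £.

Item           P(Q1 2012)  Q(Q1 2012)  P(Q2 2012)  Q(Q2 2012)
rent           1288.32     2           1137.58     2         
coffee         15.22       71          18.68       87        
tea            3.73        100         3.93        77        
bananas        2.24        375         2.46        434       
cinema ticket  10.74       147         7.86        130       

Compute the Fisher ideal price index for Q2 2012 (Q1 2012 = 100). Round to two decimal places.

95.06

Laspeyres component (base-period weights):
ΣP(Q2 2012)Q(Q1 2012) = 1137.58×2 + 18.68×71 + 3.93×100 + 2.46×375 + 7.86×147 = 2275.16 + 1326.28 + 393 + 922.5 + 1155.42 = 6072.36
ΣP(Q1 2012)Q(Q1 2012) = 1288.32×2 + 15.22×71 + 3.73×100 + 2.24×375 + 10.74×147 = 2576.64 + 1080.62 + 373 + 840 + 1578.78 = 6449.04
L = 6072.36 / 6449.04 × 100 = 94.1591
Paasche component (current-period weights):
ΣP(Q2 2012)Q(Q2 2012) = 1137.58×2 + 18.68×87 + 3.93×77 + 2.46×434 + 7.86×130 = 2275.16 + 1625.16 + 302.61 + 1067.64 + 1021.8 = 6292.37
ΣP(Q1 2012)Q(Q2 2012) = 1288.32×2 + 15.22×87 + 3.73×77 + 2.24×434 + 10.74×130 = 2576.64 + 1324.14 + 287.21 + 972.16 + 1396.2 = 6556.35
P = 6292.37 / 6556.35 × 100 = 95.9737
Fisher = √(L × P) = √(94.1591 × 95.9737) = 95.0621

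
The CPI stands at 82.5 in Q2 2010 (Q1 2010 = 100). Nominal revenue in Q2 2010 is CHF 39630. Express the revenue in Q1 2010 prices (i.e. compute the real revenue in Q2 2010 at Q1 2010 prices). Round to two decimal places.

48036.36

Real = Nominal ÷ (Index/100) = 39630 ÷ (82.5/100)
     = 39630 ÷ 0.825 = 48036.3636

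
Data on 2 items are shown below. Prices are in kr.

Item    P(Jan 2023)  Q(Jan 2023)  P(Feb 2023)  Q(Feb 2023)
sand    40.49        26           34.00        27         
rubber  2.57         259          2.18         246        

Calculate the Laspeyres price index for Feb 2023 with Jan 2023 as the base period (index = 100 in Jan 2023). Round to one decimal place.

Laspeyres price index uses base-period quantities as weights.
ΣP(Feb 2023)·Q(Jan 2023) = 34.00×26 + 2.18×259 = 884 + 564.62 = 1448.62
ΣP(Jan 2023)·Q(Jan 2023) = 40.49×26 + 2.57×259 = 1052.74 + 665.63 = 1718.37
Index = 1448.62 / 1718.37 × 100 = 84.3020

84.3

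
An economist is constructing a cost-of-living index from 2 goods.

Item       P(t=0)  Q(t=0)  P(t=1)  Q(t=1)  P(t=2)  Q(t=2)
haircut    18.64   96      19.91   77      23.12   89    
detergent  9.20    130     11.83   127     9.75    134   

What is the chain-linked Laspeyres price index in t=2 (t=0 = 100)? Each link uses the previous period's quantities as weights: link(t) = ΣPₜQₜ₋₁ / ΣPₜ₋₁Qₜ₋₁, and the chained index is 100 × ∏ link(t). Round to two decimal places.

Link t=0→t=1:
ΣP(t=1)Q(t=0) = 19.91×96 + 11.83×130 = 1911.36 + 1537.9 = 3449.26
ΣP(t=0)Q(t=0) = 18.64×96 + 9.20×130 = 1789.44 + 1196 = 2985.44
link = 3449.26/2985.44 = 1.155361
Link t=1→t=2:
ΣP(t=2)Q(t=1) = 23.12×77 + 9.75×127 = 1780.24 + 1238.25 = 3018.49
ΣP(t=1)Q(t=1) = 19.91×77 + 11.83×127 = 1533.07 + 1502.41 = 3035.48
link = 3018.49/3035.48 = 0.994403
Chained index = 100 × 1.155361 × 0.994403 = 114.8894

114.89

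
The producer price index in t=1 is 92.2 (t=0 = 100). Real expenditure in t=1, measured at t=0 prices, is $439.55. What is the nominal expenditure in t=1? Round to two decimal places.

Nominal = Real × (Index/100) = 439.55 × (92.2/100)
        = 439.55 × 0.922 = 405.2651

405.27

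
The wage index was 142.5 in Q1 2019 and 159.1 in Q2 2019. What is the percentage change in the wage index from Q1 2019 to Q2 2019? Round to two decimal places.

Change = (159.1 − 142.5) / 142.5 × 100
       = 16.6 / 142.5 × 100 = 11.6491%

11.65%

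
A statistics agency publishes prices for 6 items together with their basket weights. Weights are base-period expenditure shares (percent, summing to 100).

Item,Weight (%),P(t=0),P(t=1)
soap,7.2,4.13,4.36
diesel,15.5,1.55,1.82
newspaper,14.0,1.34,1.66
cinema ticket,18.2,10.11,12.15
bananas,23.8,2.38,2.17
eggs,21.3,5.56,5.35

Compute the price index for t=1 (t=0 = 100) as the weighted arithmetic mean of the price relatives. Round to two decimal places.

107.21

soap: 7.2 × (4.36/4.13) = 7.2 × 1.055690 = 7.6010
diesel: 15.5 × (1.82/1.55) = 15.5 × 1.174194 = 18.2000
newspaper: 14.0 × (1.66/1.34) = 14.0 × 1.238806 = 17.3433
cinema ticket: 18.2 × (12.15/10.11) = 18.2 × 1.201780 = 21.8724
bananas: 23.8 × (2.17/2.38) = 23.8 × 0.911765 = 21.7000
eggs: 21.3 × (5.35/5.56) = 21.3 × 0.962230 = 20.4955
Index = Σ wᵢ·(p₁ᵢ/p₀ᵢ) = 7.6010 + 18.2000 + 17.3433 + 21.8724 + 21.7000 + 20.4955 = 107.2122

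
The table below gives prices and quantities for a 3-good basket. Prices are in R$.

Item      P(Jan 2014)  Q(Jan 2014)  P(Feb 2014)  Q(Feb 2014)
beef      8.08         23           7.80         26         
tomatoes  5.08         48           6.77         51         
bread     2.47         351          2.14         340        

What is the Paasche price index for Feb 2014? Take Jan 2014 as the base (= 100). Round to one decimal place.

Paasche price index uses current-period quantities as weights.
ΣP(Feb 2014)·Q(Feb 2014) = 7.80×26 + 6.77×51 + 2.14×340 = 202.8 + 345.27 + 727.6 = 1275.67
ΣP(Jan 2014)·Q(Feb 2014) = 8.08×26 + 5.08×51 + 2.47×340 = 210.08 + 259.08 + 839.8 = 1308.96
Index = 1275.67 / 1308.96 × 100 = 97.4568

97.5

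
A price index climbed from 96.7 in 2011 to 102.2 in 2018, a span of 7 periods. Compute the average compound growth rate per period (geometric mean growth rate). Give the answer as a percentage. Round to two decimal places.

Growth factor = (102.2/96.7)^(1/7) = (1.056877)^(1/7) = 1.007934
Growth rate = 1.007934 − 1 = 0.007934 = 0.7934%

0.79%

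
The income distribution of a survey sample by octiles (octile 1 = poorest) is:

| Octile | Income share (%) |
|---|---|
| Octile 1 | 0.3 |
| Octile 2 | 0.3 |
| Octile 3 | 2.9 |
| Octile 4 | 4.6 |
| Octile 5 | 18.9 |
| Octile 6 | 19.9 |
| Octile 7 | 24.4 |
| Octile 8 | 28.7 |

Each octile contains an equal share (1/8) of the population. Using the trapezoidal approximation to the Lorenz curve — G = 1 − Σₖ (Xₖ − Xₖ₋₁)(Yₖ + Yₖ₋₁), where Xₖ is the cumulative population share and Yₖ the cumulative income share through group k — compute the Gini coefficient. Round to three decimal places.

0.481

Cumulative income shares Yₖ: 0.0030, 0.0060, 0.0350, 0.0810, 0.2700, 0.4690, 0.7130, 1.0000
Σ (Xₖ−Xₖ₋₁)(Yₖ+Yₖ₋₁) = (1/8)(0.0030+0.0000) + (1/8)(0.0060+0.0030) + (1/8)(0.0350+0.0060) + (1/8)(0.0810+0.0350) + (1/8)(0.2700+0.0810) + (1/8)(0.4690+0.2700) + (1/8)(0.7130+0.4690) + (1/8)(1.0000+0.7130)
  = 0.0004 + 0.0011 + 0.0051 + 0.0145 + 0.0439 + 0.0924 + 0.1477 + 0.2141 = 0.5192
G = 1 − 0.5192 = 0.4808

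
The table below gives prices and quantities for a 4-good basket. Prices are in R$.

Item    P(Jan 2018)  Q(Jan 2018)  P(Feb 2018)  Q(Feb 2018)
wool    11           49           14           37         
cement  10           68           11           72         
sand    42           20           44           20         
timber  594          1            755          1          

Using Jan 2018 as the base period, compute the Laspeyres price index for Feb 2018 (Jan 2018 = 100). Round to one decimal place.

Laspeyres price index uses base-period quantities as weights.
ΣP(Feb 2018)·Q(Jan 2018) = 14×49 + 11×68 + 44×20 + 755×1 = 686 + 748 + 880 + 755 = 3069
ΣP(Jan 2018)·Q(Jan 2018) = 11×49 + 10×68 + 42×20 + 594×1 = 539 + 680 + 840 + 594 = 2653
Index = 3069 / 2653 × 100 = 115.6804

115.7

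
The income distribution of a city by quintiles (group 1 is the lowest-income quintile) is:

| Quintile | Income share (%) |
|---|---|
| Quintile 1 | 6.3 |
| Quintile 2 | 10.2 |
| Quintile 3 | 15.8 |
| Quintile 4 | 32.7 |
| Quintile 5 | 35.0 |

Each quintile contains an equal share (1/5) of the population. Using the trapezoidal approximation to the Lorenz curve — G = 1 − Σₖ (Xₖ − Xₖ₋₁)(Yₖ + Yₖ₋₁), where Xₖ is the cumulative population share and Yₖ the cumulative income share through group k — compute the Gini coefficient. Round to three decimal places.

Cumulative income shares Yₖ: 0.0630, 0.1650, 0.3230, 0.6500, 1.0000
Σ (Xₖ−Xₖ₋₁)(Yₖ+Yₖ₋₁) = (1/5)(0.0630+0.0000) + (1/5)(0.1650+0.0630) + (1/5)(0.3230+0.1650) + (1/5)(0.6500+0.3230) + (1/5)(1.0000+0.6500)
  = 0.0126 + 0.0456 + 0.0976 + 0.1946 + 0.3300 = 0.6804
G = 1 − 0.6804 = 0.3196

0.320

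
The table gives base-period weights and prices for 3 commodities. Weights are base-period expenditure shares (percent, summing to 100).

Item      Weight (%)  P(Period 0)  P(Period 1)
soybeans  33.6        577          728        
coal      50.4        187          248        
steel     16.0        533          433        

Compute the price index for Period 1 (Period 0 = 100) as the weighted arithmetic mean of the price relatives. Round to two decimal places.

soybeans: 33.6 × (728/577) = 33.6 × 1.261698 = 42.3931
coal: 50.4 × (248/187) = 50.4 × 1.326203 = 66.8406
steel: 16.0 × (433/533) = 16.0 × 0.812383 = 12.9981
Index = Σ wᵢ·(p₁ᵢ/p₀ᵢ) = 42.3931 + 66.8406 + 12.9981 = 122.2318

122.23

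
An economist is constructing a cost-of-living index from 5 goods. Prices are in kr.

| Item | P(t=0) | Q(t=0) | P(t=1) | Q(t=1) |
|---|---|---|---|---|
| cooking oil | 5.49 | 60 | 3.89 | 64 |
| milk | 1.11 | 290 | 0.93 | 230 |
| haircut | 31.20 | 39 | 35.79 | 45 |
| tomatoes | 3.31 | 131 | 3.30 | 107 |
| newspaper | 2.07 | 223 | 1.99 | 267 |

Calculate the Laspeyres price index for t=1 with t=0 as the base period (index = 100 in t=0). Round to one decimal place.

Laspeyres price index uses base-period quantities as weights.
ΣP(t=1)·Q(t=0) = 3.89×60 + 0.93×290 + 35.79×39 + 3.30×131 + 1.99×223 = 233.4 + 269.7 + 1395.81 + 432.3 + 443.77 = 2774.98
ΣP(t=0)·Q(t=0) = 5.49×60 + 1.11×290 + 31.20×39 + 3.31×131 + 2.07×223 = 329.4 + 321.9 + 1216.8 + 433.61 + 461.61 = 2763.32
Index = 2774.98 / 2763.32 × 100 = 100.4220

100.4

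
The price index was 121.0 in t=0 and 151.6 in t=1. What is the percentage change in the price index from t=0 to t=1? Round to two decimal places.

Change = (151.6 − 121.0) / 121.0 × 100
       = 30.6 / 121.0 × 100 = 25.2893%

25.29%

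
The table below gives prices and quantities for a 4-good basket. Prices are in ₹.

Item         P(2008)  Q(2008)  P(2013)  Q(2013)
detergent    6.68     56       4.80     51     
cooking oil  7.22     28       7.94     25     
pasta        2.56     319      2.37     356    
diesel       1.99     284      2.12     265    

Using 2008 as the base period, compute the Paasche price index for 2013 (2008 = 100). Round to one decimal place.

Paasche price index uses current-period quantities as weights.
ΣP(2013)·Q(2013) = 4.80×51 + 7.94×25 + 2.37×356 + 2.12×265 = 244.8 + 198.5 + 843.72 + 561.8 = 1848.82
ΣP(2008)·Q(2013) = 6.68×51 + 7.22×25 + 2.56×356 + 1.99×265 = 340.68 + 180.5 + 911.36 + 527.35 = 1959.89
Index = 1848.82 / 1959.89 × 100 = 94.3328

94.3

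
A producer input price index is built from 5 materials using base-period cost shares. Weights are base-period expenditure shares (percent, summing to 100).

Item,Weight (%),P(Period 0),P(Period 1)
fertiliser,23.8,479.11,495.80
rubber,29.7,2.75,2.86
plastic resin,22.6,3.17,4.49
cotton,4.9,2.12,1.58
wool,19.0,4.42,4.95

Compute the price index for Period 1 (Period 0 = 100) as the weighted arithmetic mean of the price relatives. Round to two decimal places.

fertiliser: 23.8 × (495.80/479.11) = 23.8 × 1.034835 = 24.6291
rubber: 29.7 × (2.86/2.75) = 29.7 × 1.040000 = 30.8880
plastic resin: 22.6 × (4.49/3.17) = 22.6 × 1.416404 = 32.0107
cotton: 4.9 × (1.58/2.12) = 4.9 × 0.745283 = 3.6519
wool: 19.0 × (4.95/4.42) = 19.0 × 1.119910 = 21.2783
Index = Σ wᵢ·(p₁ᵢ/p₀ᵢ) = 24.6291 + 30.8880 + 32.0107 + 3.6519 + 21.2783 = 112.4580

112.46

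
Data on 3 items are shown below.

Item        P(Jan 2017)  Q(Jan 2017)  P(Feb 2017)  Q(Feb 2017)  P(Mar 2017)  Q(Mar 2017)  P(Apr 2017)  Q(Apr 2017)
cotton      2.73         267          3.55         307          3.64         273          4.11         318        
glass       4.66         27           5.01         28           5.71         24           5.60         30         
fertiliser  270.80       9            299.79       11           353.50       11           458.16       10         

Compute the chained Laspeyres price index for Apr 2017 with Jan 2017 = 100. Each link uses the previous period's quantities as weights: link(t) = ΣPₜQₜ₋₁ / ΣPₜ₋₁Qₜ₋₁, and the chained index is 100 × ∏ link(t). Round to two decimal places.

Link Jan 2017→Feb 2017:
ΣP(Feb 2017)Q(Jan 2017) = 3.55×267 + 5.01×27 + 299.79×9 = 947.85 + 135.27 + 2698.11 = 3781.23
ΣP(Jan 2017)Q(Jan 2017) = 2.73×267 + 4.66×27 + 270.80×9 = 728.91 + 125.82 + 2437.2 = 3291.93
link = 3781.23/3291.93 = 1.148636
Link Feb 2017→Mar 2017:
ΣP(Mar 2017)Q(Feb 2017) = 3.64×307 + 5.71×28 + 353.50×11 = 1117.48 + 159.88 + 3888.5 = 5165.86
ΣP(Feb 2017)Q(Feb 2017) = 3.55×307 + 5.01×28 + 299.79×11 = 1089.85 + 140.28 + 3297.69 = 4527.82
link = 5165.86/4527.82 = 1.140915
Link Mar 2017→Apr 2017:
ΣP(Apr 2017)Q(Mar 2017) = 4.11×273 + 5.60×24 + 458.16×11 = 1122.03 + 134.4 + 5039.76 = 6296.19
ΣP(Mar 2017)Q(Mar 2017) = 3.64×273 + 5.71×24 + 353.50×11 = 993.72 + 137.04 + 3888.5 = 5019.26
link = 6296.19/5019.26 = 1.254406
Chained index = 100 × 1.148636 × 1.140915 × 1.254406 = 164.3895

164.39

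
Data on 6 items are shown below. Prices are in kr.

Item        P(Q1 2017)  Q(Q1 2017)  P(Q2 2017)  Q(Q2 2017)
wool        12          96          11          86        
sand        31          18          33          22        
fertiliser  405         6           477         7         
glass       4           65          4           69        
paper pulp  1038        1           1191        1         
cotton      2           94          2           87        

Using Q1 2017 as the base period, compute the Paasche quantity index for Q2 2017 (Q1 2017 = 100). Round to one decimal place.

108.1

Paasche quantity index uses current-period prices as weights.
ΣP(Q2 2017)·Q(Q2 2017) = 11×86 + 33×22 + 477×7 + 4×69 + 1191×1 + 2×87 = 946 + 726 + 3339 + 276 + 1191 + 174 = 6652
ΣP(Q2 2017)·Q(Q1 2017) = 11×96 + 33×18 + 477×6 + 4×65 + 1191×1 + 2×94 = 1056 + 594 + 2862 + 260 + 1191 + 188 = 6151
Index = 6652 / 6151 × 100 = 108.1450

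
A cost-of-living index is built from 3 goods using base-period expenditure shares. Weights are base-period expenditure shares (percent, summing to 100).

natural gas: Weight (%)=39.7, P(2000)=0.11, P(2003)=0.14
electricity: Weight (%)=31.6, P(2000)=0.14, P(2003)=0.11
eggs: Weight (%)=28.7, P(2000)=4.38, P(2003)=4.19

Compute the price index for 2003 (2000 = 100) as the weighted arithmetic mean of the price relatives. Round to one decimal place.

natural gas: 39.7 × (0.14/0.11) = 39.7 × 1.272727 = 50.5273
electricity: 31.6 × (0.11/0.14) = 31.6 × 0.785714 = 24.8286
eggs: 28.7 × (4.19/4.38) = 28.7 × 0.956621 = 27.4550
Index = Σ wᵢ·(p₁ᵢ/p₀ᵢ) = 50.5273 + 24.8286 + 27.4550 = 102.8109

102.8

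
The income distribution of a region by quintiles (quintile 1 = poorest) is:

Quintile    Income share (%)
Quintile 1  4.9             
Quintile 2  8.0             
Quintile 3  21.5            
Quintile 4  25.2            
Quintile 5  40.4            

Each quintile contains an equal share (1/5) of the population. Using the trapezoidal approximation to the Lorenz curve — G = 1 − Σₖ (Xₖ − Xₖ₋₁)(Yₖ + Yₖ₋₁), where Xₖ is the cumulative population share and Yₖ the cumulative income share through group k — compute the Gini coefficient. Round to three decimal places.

Cumulative income shares Yₖ: 0.0490, 0.1290, 0.3440, 0.5960, 1.0000
Σ (Xₖ−Xₖ₋₁)(Yₖ+Yₖ₋₁) = (1/5)(0.0490+0.0000) + (1/5)(0.1290+0.0490) + (1/5)(0.3440+0.1290) + (1/5)(0.5960+0.3440) + (1/5)(1.0000+0.5960)
  = 0.0098 + 0.0356 + 0.0946 + 0.1880 + 0.3192 = 0.6472
G = 1 − 0.6472 = 0.3528

0.353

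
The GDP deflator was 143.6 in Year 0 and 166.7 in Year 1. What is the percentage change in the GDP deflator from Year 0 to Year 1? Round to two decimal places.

16.09%

Change = (166.7 − 143.6) / 143.6 × 100
       = 23.1 / 143.6 × 100 = 16.0864%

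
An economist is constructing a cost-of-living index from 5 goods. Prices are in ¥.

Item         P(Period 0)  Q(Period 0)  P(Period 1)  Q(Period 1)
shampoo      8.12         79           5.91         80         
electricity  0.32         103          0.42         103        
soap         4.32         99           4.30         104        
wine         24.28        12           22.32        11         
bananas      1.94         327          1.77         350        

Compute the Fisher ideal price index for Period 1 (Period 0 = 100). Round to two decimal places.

87.94

Laspeyres component (base-period weights):
ΣP(Period 1)Q(Period 0) = 5.91×79 + 0.42×103 + 4.30×99 + 22.32×12 + 1.77×327 = 466.89 + 43.26 + 425.7 + 267.84 + 578.79 = 1782.48
ΣP(Period 0)Q(Period 0) = 8.12×79 + 0.32×103 + 4.32×99 + 24.28×12 + 1.94×327 = 641.48 + 32.96 + 427.68 + 291.36 + 634.38 = 2027.86
L = 1782.48 / 2027.86 × 100 = 87.8996
Paasche component (current-period weights):
ΣP(Period 1)Q(Period 1) = 5.91×80 + 0.42×103 + 4.30×104 + 22.32×11 + 1.77×350 = 472.8 + 43.26 + 447.2 + 245.52 + 619.5 = 1828.28
ΣP(Period 0)Q(Period 1) = 8.12×80 + 0.32×103 + 4.32×104 + 24.28×11 + 1.94×350 = 649.6 + 32.96 + 449.28 + 267.08 + 679 = 2077.92
P = 1828.28 / 2077.92 × 100 = 87.9861
Fisher = √(L × P) = √(87.8996 × 87.9861) = 87.9428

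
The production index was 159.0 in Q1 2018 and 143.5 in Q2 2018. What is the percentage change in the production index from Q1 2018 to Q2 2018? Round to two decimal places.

-9.75%

Change = (143.5 − 159.0) / 159.0 × 100
       = -15.5 / 159.0 × 100 = -9.7484%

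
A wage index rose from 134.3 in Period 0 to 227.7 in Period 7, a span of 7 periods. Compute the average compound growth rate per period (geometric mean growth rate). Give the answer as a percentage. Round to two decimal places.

Growth factor = (227.7/134.3)^(1/7) = (1.695458)^(1/7) = 1.078339
Growth rate = 1.078339 − 1 = 0.078339 = 7.8339%

7.83%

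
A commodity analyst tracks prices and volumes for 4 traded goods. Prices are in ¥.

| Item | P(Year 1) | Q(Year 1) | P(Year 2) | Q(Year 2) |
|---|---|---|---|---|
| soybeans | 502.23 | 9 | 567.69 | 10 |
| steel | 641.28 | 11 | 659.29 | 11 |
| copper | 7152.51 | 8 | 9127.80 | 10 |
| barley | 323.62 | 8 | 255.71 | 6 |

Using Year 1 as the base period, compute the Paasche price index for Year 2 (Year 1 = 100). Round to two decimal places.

Paasche price index uses current-period quantities as weights.
ΣP(Year 2)·Q(Year 2) = 567.69×10 + 659.29×11 + 9127.80×10 + 255.71×6 = 5676.9 + 7252.19 + 91278 + 1534.26 = 105741.35
ΣP(Year 1)·Q(Year 2) = 502.23×10 + 641.28×11 + 7152.51×10 + 323.62×6 = 5022.3 + 7054.08 + 71525.1 + 1941.72 = 85543.2
Index = 105741.35 / 85543.2 × 100 = 123.6116

123.61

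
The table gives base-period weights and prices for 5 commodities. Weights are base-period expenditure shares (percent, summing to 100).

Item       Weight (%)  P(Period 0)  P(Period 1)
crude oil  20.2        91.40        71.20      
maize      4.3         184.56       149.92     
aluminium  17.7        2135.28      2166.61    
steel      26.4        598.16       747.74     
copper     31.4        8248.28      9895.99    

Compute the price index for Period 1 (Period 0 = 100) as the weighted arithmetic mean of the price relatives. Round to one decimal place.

107.9

crude oil: 20.2 × (71.20/91.40) = 20.2 × 0.778993 = 15.7357
maize: 4.3 × (149.92/184.56) = 4.3 × 0.812310 = 3.4929
aluminium: 17.7 × (2166.61/2135.28) = 17.7 × 1.014673 = 17.9597
steel: 26.4 × (747.74/598.16) = 26.4 × 1.250067 = 33.0018
copper: 31.4 × (9895.99/8248.28) = 31.4 × 1.199764 = 37.6726
Index = Σ wᵢ·(p₁ᵢ/p₀ᵢ) = 15.7357 + 3.4929 + 17.9597 + 33.0018 + 37.6726 = 107.8627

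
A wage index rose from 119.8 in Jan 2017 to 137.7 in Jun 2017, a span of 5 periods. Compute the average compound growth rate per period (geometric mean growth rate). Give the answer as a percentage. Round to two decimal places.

Growth factor = (137.7/119.8)^(1/5) = (1.149416)^(1/5) = 1.028242
Growth rate = 1.028242 − 1 = 0.028242 = 2.8242%

2.82%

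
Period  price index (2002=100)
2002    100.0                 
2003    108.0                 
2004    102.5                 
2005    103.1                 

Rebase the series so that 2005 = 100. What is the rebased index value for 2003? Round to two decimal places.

Rebased(2003) = 108.0 / 103.1 × 100 = 104.7527

104.75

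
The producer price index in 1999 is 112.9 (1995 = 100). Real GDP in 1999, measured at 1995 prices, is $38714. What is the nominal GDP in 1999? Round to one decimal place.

43708.1

Nominal = Real × (Index/100) = 38714 × (112.9/100)
        = 38714 × 1.129 = 43708.1060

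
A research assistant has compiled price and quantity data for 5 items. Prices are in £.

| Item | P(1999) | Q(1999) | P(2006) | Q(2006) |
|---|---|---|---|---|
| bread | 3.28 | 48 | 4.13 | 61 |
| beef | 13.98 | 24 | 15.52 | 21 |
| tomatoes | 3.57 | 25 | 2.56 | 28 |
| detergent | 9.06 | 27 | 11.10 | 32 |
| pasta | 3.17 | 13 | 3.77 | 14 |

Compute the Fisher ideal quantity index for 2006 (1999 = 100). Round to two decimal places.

107.22

Laspeyres component (base-period weights):
ΣP(1999)Q(2006) = 3.28×61 + 13.98×21 + 3.57×28 + 9.06×32 + 3.17×14 = 200.08 + 293.58 + 99.96 + 289.92 + 44.38 = 927.92
ΣP(1999)Q(1999) = 3.28×48 + 13.98×24 + 3.57×25 + 9.06×27 + 3.17×13 = 157.44 + 335.52 + 89.25 + 244.62 + 41.21 = 868.04
L = 927.92 / 868.04 × 100 = 106.8983
Paasche component (current-period weights):
ΣP(2006)Q(2006) = 4.13×61 + 15.52×21 + 2.56×28 + 11.10×32 + 3.77×14 = 251.93 + 325.92 + 71.68 + 355.2 + 52.78 = 1057.51
ΣP(2006)Q(1999) = 4.13×48 + 15.52×24 + 2.56×25 + 11.10×27 + 3.77×13 = 198.24 + 372.48 + 64 + 299.7 + 49.01 = 983.43
P = 1057.51 / 983.43 × 100 = 107.5328
Fisher = √(L × P) = √(106.8983 × 107.5328) = 107.2151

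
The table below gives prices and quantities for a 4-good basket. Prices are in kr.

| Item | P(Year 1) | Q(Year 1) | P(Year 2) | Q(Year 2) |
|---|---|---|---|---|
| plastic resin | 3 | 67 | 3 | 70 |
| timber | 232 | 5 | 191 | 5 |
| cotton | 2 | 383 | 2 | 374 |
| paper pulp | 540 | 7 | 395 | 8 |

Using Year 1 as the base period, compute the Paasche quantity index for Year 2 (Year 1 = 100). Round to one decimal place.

Paasche quantity index uses current-period prices as weights.
ΣP(Year 2)·Q(Year 2) = 3×70 + 191×5 + 2×374 + 395×8 = 210 + 955 + 748 + 3160 = 5073
ΣP(Year 2)·Q(Year 1) = 3×67 + 191×5 + 2×383 + 395×7 = 201 + 955 + 766 + 2765 = 4687
Index = 5073 / 4687 × 100 = 108.2355

108.2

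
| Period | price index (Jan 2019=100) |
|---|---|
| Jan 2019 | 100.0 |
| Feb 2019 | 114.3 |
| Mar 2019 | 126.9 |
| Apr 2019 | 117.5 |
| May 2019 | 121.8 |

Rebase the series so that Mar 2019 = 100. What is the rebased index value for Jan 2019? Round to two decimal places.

Rebased(Jan 2019) = 100.0 / 126.9 × 100 = 78.8022

78.80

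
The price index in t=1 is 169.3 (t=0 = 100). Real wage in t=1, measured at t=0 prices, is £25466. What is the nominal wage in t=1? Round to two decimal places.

43113.94

Nominal = Real × (Index/100) = 25466 × (169.3/100)
        = 25466 × 1.693 = 43113.9380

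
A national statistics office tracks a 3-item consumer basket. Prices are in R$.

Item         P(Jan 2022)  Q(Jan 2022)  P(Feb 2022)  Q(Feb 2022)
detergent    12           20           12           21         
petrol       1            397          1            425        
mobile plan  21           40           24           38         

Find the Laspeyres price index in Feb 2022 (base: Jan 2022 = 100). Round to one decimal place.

Laspeyres price index uses base-period quantities as weights.
ΣP(Feb 2022)·Q(Jan 2022) = 12×20 + 1×397 + 24×40 = 240 + 397 + 960 = 1597
ΣP(Jan 2022)·Q(Jan 2022) = 12×20 + 1×397 + 21×40 = 240 + 397 + 840 = 1477
Index = 1597 / 1477 × 100 = 108.1246

108.1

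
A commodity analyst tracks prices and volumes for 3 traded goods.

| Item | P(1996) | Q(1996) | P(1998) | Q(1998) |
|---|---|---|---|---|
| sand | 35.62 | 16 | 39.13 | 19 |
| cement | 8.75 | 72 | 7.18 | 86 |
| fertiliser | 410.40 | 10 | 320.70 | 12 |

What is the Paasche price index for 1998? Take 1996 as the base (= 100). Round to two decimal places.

Paasche price index uses current-period quantities as weights.
ΣP(1998)·Q(1998) = 39.13×19 + 7.18×86 + 320.70×12 = 743.47 + 617.48 + 3848.4 = 5209.35
ΣP(1996)·Q(1998) = 35.62×19 + 8.75×86 + 410.40×12 = 676.78 + 752.5 + 4924.8 = 6354.08
Index = 5209.35 / 6354.08 × 100 = 81.9843

81.98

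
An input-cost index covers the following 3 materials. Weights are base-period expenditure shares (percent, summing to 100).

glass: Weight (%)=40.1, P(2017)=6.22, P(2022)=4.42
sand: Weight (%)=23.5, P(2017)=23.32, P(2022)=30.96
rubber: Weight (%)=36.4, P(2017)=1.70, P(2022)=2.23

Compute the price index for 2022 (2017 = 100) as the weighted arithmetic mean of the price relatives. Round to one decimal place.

glass: 40.1 × (4.42/6.22) = 40.1 × 0.710611 = 28.4955
sand: 23.5 × (30.96/23.32) = 23.5 × 1.327616 = 31.1990
rubber: 36.4 × (2.23/1.70) = 36.4 × 1.311765 = 47.7482
Index = Σ wᵢ·(p₁ᵢ/p₀ᵢ) = 28.4955 + 31.1990 + 47.7482 = 107.4427

107.4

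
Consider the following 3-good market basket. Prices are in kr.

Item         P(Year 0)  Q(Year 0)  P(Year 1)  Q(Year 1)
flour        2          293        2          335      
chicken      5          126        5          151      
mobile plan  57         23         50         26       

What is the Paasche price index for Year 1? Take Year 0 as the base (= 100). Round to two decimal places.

Paasche price index uses current-period quantities as weights.
ΣP(Year 1)·Q(Year 1) = 2×335 + 5×151 + 50×26 = 670 + 755 + 1300 = 2725
ΣP(Year 0)·Q(Year 1) = 2×335 + 5×151 + 57×26 = 670 + 755 + 1482 = 2907
Index = 2725 / 2907 × 100 = 93.7393

93.74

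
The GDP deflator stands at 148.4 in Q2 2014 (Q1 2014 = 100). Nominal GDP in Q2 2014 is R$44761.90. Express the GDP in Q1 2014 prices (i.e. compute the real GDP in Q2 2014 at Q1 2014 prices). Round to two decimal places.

Real = Nominal ÷ (Index/100) = 44761.90 ÷ (148.4/100)
     = 44761.90 ÷ 1.484 = 30163.0054

30163.01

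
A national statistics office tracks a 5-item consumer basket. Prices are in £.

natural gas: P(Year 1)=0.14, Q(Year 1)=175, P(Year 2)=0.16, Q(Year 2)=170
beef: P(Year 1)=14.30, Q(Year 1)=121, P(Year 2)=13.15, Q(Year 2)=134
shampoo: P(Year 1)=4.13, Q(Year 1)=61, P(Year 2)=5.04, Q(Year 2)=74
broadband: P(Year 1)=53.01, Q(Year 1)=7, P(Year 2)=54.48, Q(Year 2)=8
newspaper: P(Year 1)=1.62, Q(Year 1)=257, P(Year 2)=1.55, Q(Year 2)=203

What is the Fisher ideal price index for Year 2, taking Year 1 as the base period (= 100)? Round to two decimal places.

97.00

Laspeyres component (base-period weights):
ΣP(Year 2)Q(Year 1) = 0.16×175 + 13.15×121 + 5.04×61 + 54.48×7 + 1.55×257 = 28 + 1591.15 + 307.44 + 381.36 + 398.35 = 2706.3
ΣP(Year 1)Q(Year 1) = 0.14×175 + 14.30×121 + 4.13×61 + 53.01×7 + 1.62×257 = 24.5 + 1730.3 + 251.93 + 371.07 + 416.34 = 2794.14
L = 2706.3 / 2794.14 × 100 = 96.8563
Paasche component (current-period weights):
ΣP(Year 2)Q(Year 2) = 0.16×170 + 13.15×134 + 5.04×74 + 54.48×8 + 1.55×203 = 27.2 + 1762.1 + 372.96 + 435.84 + 314.65 = 2912.75
ΣP(Year 1)Q(Year 2) = 0.14×170 + 14.30×134 + 4.13×74 + 53.01×8 + 1.62×203 = 23.8 + 1916.2 + 305.62 + 424.08 + 328.86 = 2998.56
P = 2912.75 / 2998.56 × 100 = 97.1383
Fisher = √(L × P) = √(96.8563 × 97.1383) = 96.9972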